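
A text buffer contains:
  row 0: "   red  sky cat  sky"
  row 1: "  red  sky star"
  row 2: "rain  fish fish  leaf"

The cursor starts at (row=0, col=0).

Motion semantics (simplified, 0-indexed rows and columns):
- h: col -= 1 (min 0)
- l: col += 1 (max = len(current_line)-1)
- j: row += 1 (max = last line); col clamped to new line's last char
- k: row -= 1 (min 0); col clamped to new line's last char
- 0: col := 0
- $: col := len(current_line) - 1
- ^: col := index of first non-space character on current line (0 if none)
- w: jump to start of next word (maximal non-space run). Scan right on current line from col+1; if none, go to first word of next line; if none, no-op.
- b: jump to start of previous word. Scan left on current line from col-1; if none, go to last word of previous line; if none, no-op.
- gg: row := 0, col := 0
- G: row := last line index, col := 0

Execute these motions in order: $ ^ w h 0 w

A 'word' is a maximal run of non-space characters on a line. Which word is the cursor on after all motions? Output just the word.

After 1 ($): row=0 col=19 char='y'
After 2 (^): row=0 col=3 char='r'
After 3 (w): row=0 col=8 char='s'
After 4 (h): row=0 col=7 char='_'
After 5 (0): row=0 col=0 char='_'
After 6 (w): row=0 col=3 char='r'

Answer: red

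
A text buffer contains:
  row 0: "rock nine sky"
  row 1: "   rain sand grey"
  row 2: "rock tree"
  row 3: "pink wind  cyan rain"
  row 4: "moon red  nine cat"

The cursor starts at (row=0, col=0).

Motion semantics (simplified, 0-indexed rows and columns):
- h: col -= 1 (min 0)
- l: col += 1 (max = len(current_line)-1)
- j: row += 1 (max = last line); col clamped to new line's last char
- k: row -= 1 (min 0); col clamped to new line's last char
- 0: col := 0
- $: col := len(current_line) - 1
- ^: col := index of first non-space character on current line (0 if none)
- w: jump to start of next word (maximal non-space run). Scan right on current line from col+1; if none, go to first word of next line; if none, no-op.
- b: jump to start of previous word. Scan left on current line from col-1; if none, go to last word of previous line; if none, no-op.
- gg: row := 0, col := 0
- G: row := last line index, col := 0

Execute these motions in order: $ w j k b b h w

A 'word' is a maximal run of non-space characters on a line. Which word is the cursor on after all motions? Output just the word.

After 1 ($): row=0 col=12 char='y'
After 2 (w): row=1 col=3 char='r'
After 3 (j): row=2 col=3 char='k'
After 4 (k): row=1 col=3 char='r'
After 5 (b): row=0 col=10 char='s'
After 6 (b): row=0 col=5 char='n'
After 7 (h): row=0 col=4 char='_'
After 8 (w): row=0 col=5 char='n'

Answer: nine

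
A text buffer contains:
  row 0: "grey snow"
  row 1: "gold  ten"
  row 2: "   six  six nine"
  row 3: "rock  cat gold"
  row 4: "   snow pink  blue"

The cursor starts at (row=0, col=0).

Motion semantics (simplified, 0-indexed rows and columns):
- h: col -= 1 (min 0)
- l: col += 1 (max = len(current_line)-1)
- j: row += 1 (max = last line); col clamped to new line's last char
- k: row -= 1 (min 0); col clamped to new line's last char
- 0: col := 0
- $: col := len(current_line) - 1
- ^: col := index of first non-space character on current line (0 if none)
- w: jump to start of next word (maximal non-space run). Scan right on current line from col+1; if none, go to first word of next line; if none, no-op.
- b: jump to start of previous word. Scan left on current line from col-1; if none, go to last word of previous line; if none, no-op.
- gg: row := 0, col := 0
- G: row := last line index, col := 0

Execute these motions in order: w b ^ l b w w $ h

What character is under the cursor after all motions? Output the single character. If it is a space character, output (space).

Answer: e

Derivation:
After 1 (w): row=0 col=5 char='s'
After 2 (b): row=0 col=0 char='g'
After 3 (^): row=0 col=0 char='g'
After 4 (l): row=0 col=1 char='r'
After 5 (b): row=0 col=0 char='g'
After 6 (w): row=0 col=5 char='s'
After 7 (w): row=1 col=0 char='g'
After 8 ($): row=1 col=8 char='n'
After 9 (h): row=1 col=7 char='e'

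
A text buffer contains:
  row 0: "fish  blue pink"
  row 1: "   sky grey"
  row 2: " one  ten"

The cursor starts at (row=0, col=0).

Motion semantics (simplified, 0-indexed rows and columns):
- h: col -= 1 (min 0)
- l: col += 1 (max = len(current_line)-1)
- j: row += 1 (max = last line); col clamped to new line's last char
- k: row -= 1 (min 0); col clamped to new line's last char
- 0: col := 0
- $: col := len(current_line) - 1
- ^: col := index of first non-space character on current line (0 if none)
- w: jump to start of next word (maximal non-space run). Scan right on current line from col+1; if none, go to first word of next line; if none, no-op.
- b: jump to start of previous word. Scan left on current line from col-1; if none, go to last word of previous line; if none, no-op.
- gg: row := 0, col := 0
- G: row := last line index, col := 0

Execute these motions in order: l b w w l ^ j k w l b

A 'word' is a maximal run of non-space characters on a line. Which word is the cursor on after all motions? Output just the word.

Answer: blue

Derivation:
After 1 (l): row=0 col=1 char='i'
After 2 (b): row=0 col=0 char='f'
After 3 (w): row=0 col=6 char='b'
After 4 (w): row=0 col=11 char='p'
After 5 (l): row=0 col=12 char='i'
After 6 (^): row=0 col=0 char='f'
After 7 (j): row=1 col=0 char='_'
After 8 (k): row=0 col=0 char='f'
After 9 (w): row=0 col=6 char='b'
After 10 (l): row=0 col=7 char='l'
After 11 (b): row=0 col=6 char='b'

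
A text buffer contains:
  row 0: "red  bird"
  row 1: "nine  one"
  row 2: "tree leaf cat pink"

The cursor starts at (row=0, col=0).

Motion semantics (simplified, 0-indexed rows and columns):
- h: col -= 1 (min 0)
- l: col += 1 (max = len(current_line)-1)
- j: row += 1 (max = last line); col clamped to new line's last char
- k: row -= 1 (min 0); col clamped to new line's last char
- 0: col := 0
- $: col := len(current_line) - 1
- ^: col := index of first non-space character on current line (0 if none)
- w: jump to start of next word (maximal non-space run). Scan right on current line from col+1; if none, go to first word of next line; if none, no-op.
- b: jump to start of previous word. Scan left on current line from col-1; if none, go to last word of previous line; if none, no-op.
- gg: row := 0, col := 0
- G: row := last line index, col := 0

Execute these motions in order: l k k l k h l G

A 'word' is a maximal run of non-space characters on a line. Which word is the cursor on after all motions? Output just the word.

After 1 (l): row=0 col=1 char='e'
After 2 (k): row=0 col=1 char='e'
After 3 (k): row=0 col=1 char='e'
After 4 (l): row=0 col=2 char='d'
After 5 (k): row=0 col=2 char='d'
After 6 (h): row=0 col=1 char='e'
After 7 (l): row=0 col=2 char='d'
After 8 (G): row=2 col=0 char='t'

Answer: tree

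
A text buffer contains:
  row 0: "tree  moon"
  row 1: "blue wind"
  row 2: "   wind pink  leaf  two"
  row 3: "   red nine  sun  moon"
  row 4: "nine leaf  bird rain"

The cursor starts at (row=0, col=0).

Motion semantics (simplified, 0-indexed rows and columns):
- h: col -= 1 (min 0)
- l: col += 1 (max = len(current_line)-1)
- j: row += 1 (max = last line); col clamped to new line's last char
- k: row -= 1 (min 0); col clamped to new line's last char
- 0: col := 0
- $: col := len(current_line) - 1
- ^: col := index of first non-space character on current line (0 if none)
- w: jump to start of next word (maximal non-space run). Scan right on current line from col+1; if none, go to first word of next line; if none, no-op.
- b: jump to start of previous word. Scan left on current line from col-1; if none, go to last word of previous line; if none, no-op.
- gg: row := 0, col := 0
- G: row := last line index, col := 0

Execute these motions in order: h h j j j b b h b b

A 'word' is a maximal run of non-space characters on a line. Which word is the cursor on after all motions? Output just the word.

Answer: wind

Derivation:
After 1 (h): row=0 col=0 char='t'
After 2 (h): row=0 col=0 char='t'
After 3 (j): row=1 col=0 char='b'
After 4 (j): row=2 col=0 char='_'
After 5 (j): row=3 col=0 char='_'
After 6 (b): row=2 col=20 char='t'
After 7 (b): row=2 col=14 char='l'
After 8 (h): row=2 col=13 char='_'
After 9 (b): row=2 col=8 char='p'
After 10 (b): row=2 col=3 char='w'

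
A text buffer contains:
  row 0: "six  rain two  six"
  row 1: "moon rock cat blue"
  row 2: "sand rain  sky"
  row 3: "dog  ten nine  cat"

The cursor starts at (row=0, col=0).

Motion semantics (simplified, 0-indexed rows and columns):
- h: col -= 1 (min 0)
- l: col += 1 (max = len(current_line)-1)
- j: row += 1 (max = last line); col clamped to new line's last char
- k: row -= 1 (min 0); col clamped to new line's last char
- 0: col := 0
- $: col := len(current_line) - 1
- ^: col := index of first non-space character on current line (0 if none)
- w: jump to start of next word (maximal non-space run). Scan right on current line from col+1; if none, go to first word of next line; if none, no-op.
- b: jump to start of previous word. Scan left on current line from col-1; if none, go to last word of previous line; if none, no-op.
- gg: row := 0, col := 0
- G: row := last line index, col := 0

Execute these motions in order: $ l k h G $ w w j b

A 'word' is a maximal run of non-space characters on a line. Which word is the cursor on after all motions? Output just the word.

Answer: cat

Derivation:
After 1 ($): row=0 col=17 char='x'
After 2 (l): row=0 col=17 char='x'
After 3 (k): row=0 col=17 char='x'
After 4 (h): row=0 col=16 char='i'
After 5 (G): row=3 col=0 char='d'
After 6 ($): row=3 col=17 char='t'
After 7 (w): row=3 col=17 char='t'
After 8 (w): row=3 col=17 char='t'
After 9 (j): row=3 col=17 char='t'
After 10 (b): row=3 col=15 char='c'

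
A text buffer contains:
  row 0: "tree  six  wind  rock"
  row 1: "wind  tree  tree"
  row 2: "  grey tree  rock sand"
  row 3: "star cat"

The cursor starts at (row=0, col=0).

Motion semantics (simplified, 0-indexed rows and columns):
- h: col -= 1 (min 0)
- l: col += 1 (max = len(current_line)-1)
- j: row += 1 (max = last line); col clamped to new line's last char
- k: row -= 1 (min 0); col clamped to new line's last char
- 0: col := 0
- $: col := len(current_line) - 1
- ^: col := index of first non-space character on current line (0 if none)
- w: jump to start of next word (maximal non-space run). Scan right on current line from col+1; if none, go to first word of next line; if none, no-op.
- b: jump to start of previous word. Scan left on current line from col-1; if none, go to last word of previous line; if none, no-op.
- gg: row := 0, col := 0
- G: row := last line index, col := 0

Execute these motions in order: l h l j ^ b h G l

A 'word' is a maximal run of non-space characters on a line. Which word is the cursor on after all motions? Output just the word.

Answer: star

Derivation:
After 1 (l): row=0 col=1 char='r'
After 2 (h): row=0 col=0 char='t'
After 3 (l): row=0 col=1 char='r'
After 4 (j): row=1 col=1 char='i'
After 5 (^): row=1 col=0 char='w'
After 6 (b): row=0 col=17 char='r'
After 7 (h): row=0 col=16 char='_'
After 8 (G): row=3 col=0 char='s'
After 9 (l): row=3 col=1 char='t'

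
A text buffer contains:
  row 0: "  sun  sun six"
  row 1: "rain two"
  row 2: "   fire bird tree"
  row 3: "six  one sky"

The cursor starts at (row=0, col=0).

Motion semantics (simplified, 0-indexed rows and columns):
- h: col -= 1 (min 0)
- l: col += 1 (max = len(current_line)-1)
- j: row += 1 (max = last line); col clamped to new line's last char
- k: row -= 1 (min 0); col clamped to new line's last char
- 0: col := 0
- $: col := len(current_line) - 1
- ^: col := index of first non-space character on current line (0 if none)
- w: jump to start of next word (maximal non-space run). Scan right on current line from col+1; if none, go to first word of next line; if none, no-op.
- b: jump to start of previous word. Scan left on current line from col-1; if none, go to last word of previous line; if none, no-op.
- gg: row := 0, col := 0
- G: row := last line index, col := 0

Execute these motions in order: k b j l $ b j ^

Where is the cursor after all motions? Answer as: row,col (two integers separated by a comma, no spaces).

After 1 (k): row=0 col=0 char='_'
After 2 (b): row=0 col=0 char='_'
After 3 (j): row=1 col=0 char='r'
After 4 (l): row=1 col=1 char='a'
After 5 ($): row=1 col=7 char='o'
After 6 (b): row=1 col=5 char='t'
After 7 (j): row=2 col=5 char='r'
After 8 (^): row=2 col=3 char='f'

Answer: 2,3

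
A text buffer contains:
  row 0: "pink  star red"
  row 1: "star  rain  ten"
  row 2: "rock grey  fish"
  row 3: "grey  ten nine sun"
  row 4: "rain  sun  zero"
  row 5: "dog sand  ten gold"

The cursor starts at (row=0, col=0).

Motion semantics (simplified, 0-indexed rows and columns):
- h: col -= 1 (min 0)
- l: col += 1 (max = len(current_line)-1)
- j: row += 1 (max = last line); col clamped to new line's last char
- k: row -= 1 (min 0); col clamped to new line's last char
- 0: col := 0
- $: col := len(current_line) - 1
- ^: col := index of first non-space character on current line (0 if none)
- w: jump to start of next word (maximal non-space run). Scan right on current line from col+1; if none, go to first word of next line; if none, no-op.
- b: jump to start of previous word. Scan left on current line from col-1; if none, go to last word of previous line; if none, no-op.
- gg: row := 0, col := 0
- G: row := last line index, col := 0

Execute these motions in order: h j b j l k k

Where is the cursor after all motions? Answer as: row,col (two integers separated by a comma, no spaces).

After 1 (h): row=0 col=0 char='p'
After 2 (j): row=1 col=0 char='s'
After 3 (b): row=0 col=11 char='r'
After 4 (j): row=1 col=11 char='_'
After 5 (l): row=1 col=12 char='t'
After 6 (k): row=0 col=12 char='e'
After 7 (k): row=0 col=12 char='e'

Answer: 0,12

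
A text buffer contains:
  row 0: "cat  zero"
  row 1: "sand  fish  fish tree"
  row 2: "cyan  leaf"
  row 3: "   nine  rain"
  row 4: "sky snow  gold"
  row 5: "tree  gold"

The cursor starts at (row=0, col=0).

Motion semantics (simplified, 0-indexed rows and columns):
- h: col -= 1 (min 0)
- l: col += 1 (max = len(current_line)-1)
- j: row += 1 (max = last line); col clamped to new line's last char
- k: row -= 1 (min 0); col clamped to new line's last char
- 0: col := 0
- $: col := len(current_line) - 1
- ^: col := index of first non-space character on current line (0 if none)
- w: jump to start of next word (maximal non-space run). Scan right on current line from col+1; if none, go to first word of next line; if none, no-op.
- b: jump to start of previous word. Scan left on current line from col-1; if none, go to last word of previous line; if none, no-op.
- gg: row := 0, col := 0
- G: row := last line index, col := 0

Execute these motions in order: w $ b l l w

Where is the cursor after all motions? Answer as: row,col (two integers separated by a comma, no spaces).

After 1 (w): row=0 col=5 char='z'
After 2 ($): row=0 col=8 char='o'
After 3 (b): row=0 col=5 char='z'
After 4 (l): row=0 col=6 char='e'
After 5 (l): row=0 col=7 char='r'
After 6 (w): row=1 col=0 char='s'

Answer: 1,0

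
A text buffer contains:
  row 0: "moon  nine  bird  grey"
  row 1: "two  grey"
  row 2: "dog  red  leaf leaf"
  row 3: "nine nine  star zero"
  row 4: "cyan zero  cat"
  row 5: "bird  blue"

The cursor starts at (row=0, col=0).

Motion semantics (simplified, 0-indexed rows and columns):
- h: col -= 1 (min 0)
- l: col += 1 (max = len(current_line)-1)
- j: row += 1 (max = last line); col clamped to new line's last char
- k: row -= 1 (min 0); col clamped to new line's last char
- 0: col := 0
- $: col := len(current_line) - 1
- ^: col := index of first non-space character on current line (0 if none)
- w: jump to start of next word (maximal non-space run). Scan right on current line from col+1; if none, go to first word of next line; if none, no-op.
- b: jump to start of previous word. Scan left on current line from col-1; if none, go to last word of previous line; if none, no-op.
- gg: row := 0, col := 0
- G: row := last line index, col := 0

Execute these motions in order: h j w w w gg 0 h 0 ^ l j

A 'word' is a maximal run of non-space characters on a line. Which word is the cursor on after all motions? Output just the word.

Answer: two

Derivation:
After 1 (h): row=0 col=0 char='m'
After 2 (j): row=1 col=0 char='t'
After 3 (w): row=1 col=5 char='g'
After 4 (w): row=2 col=0 char='d'
After 5 (w): row=2 col=5 char='r'
After 6 (gg): row=0 col=0 char='m'
After 7 (0): row=0 col=0 char='m'
After 8 (h): row=0 col=0 char='m'
After 9 (0): row=0 col=0 char='m'
After 10 (^): row=0 col=0 char='m'
After 11 (l): row=0 col=1 char='o'
After 12 (j): row=1 col=1 char='w'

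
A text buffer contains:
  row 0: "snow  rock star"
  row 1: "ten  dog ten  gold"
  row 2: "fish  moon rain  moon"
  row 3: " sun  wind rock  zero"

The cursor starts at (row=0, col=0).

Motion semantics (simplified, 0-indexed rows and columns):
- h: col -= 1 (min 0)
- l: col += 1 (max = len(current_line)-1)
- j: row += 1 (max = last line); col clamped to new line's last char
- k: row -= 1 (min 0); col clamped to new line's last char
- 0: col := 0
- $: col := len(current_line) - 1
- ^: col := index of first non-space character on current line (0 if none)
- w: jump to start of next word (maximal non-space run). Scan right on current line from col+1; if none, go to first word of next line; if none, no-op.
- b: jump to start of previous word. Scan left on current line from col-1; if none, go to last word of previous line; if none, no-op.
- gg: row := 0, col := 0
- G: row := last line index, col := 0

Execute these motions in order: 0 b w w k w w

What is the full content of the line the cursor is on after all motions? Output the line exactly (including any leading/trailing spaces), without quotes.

After 1 (0): row=0 col=0 char='s'
After 2 (b): row=0 col=0 char='s'
After 3 (w): row=0 col=6 char='r'
After 4 (w): row=0 col=11 char='s'
After 5 (k): row=0 col=11 char='s'
After 6 (w): row=1 col=0 char='t'
After 7 (w): row=1 col=5 char='d'

Answer: ten  dog ten  gold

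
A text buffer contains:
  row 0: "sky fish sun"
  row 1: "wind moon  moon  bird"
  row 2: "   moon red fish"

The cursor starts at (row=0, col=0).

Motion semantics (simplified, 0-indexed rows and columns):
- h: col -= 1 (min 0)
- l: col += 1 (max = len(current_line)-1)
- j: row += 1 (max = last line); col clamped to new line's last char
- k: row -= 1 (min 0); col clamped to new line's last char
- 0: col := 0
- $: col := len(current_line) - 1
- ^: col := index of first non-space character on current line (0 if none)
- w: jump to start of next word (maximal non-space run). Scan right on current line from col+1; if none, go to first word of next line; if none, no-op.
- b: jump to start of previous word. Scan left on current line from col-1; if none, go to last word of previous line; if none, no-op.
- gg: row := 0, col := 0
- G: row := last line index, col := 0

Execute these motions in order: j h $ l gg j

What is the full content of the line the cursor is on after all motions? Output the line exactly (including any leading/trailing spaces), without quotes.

Answer: wind moon  moon  bird

Derivation:
After 1 (j): row=1 col=0 char='w'
After 2 (h): row=1 col=0 char='w'
After 3 ($): row=1 col=20 char='d'
After 4 (l): row=1 col=20 char='d'
After 5 (gg): row=0 col=0 char='s'
After 6 (j): row=1 col=0 char='w'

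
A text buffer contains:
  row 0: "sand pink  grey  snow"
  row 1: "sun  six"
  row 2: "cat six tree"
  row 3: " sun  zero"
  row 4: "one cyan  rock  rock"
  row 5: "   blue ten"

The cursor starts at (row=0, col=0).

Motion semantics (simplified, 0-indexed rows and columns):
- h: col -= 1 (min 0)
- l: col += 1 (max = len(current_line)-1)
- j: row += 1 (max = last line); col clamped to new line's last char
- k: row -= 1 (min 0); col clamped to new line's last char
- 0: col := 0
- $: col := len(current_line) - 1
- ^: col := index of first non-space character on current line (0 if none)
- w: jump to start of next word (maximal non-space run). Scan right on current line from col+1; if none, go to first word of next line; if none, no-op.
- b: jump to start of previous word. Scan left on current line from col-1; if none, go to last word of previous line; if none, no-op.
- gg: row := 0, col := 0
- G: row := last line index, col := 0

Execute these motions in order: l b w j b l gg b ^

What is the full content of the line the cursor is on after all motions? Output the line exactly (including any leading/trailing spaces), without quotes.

After 1 (l): row=0 col=1 char='a'
After 2 (b): row=0 col=0 char='s'
After 3 (w): row=0 col=5 char='p'
After 4 (j): row=1 col=5 char='s'
After 5 (b): row=1 col=0 char='s'
After 6 (l): row=1 col=1 char='u'
After 7 (gg): row=0 col=0 char='s'
After 8 (b): row=0 col=0 char='s'
After 9 (^): row=0 col=0 char='s'

Answer: sand pink  grey  snow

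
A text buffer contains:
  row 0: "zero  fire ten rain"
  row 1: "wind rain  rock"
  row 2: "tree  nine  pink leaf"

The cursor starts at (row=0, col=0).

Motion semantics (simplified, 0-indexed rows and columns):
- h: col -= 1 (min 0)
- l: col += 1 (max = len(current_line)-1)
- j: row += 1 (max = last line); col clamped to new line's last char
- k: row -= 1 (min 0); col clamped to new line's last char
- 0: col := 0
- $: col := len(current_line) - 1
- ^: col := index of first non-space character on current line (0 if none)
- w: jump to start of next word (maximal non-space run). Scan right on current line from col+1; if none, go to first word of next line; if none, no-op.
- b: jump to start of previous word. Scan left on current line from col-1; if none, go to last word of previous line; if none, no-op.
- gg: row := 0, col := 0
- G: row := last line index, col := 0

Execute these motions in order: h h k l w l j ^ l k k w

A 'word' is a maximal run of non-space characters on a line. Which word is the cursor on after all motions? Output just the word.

After 1 (h): row=0 col=0 char='z'
After 2 (h): row=0 col=0 char='z'
After 3 (k): row=0 col=0 char='z'
After 4 (l): row=0 col=1 char='e'
After 5 (w): row=0 col=6 char='f'
After 6 (l): row=0 col=7 char='i'
After 7 (j): row=1 col=7 char='i'
After 8 (^): row=1 col=0 char='w'
After 9 (l): row=1 col=1 char='i'
After 10 (k): row=0 col=1 char='e'
After 11 (k): row=0 col=1 char='e'
After 12 (w): row=0 col=6 char='f'

Answer: fire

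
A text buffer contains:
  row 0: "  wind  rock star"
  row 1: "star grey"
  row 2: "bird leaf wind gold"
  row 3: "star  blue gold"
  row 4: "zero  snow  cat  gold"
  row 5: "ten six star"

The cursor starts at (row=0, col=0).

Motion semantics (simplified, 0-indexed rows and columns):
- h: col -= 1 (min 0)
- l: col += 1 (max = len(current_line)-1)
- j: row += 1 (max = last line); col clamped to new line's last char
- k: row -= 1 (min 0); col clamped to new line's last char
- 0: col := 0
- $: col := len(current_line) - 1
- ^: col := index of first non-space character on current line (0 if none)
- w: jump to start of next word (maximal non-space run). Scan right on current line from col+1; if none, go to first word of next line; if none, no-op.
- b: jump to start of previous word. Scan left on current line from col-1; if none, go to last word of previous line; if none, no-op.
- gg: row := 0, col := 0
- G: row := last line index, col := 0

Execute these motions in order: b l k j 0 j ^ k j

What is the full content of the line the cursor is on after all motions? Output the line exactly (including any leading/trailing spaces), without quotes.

After 1 (b): row=0 col=0 char='_'
After 2 (l): row=0 col=1 char='_'
After 3 (k): row=0 col=1 char='_'
After 4 (j): row=1 col=1 char='t'
After 5 (0): row=1 col=0 char='s'
After 6 (j): row=2 col=0 char='b'
After 7 (^): row=2 col=0 char='b'
After 8 (k): row=1 col=0 char='s'
After 9 (j): row=2 col=0 char='b'

Answer: bird leaf wind gold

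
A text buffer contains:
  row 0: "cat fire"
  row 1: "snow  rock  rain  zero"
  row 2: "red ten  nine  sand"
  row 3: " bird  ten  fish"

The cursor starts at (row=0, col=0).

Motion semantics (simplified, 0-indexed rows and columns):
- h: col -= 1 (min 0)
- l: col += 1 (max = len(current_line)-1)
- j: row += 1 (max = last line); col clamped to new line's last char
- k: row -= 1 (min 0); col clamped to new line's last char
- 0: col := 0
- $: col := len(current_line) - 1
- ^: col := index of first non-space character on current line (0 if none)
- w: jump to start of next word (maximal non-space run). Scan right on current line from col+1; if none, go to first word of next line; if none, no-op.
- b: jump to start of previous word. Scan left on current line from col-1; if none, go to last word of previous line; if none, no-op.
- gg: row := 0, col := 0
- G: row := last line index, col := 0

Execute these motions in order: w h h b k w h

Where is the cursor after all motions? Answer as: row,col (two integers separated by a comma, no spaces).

Answer: 0,3

Derivation:
After 1 (w): row=0 col=4 char='f'
After 2 (h): row=0 col=3 char='_'
After 3 (h): row=0 col=2 char='t'
After 4 (b): row=0 col=0 char='c'
After 5 (k): row=0 col=0 char='c'
After 6 (w): row=0 col=4 char='f'
After 7 (h): row=0 col=3 char='_'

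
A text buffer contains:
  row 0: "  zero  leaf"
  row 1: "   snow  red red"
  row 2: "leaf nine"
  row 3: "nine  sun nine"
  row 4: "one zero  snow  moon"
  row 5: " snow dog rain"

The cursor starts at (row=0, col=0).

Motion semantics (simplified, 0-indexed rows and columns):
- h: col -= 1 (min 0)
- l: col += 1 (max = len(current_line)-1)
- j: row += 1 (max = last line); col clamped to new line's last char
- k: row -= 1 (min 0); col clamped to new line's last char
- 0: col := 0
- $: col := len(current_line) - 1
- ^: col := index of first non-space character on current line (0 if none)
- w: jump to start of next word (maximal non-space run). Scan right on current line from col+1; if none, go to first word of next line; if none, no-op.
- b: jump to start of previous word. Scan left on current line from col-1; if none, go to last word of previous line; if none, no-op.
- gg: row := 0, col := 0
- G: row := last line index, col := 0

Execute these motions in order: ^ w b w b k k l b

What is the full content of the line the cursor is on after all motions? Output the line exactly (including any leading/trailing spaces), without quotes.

After 1 (^): row=0 col=2 char='z'
After 2 (w): row=0 col=8 char='l'
After 3 (b): row=0 col=2 char='z'
After 4 (w): row=0 col=8 char='l'
After 5 (b): row=0 col=2 char='z'
After 6 (k): row=0 col=2 char='z'
After 7 (k): row=0 col=2 char='z'
After 8 (l): row=0 col=3 char='e'
After 9 (b): row=0 col=2 char='z'

Answer:   zero  leaf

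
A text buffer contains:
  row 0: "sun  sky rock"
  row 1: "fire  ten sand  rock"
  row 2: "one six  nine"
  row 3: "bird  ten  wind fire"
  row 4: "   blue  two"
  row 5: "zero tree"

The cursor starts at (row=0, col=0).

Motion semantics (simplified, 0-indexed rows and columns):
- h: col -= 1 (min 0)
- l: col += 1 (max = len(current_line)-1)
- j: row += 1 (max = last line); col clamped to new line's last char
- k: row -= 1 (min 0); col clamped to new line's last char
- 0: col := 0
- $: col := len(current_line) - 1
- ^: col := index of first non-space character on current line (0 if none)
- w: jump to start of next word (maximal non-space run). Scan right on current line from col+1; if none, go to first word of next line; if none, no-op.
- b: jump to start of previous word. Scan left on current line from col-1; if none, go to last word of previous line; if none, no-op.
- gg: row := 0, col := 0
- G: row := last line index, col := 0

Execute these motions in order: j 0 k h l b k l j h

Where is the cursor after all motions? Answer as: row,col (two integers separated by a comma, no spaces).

Answer: 1,0

Derivation:
After 1 (j): row=1 col=0 char='f'
After 2 (0): row=1 col=0 char='f'
After 3 (k): row=0 col=0 char='s'
After 4 (h): row=0 col=0 char='s'
After 5 (l): row=0 col=1 char='u'
After 6 (b): row=0 col=0 char='s'
After 7 (k): row=0 col=0 char='s'
After 8 (l): row=0 col=1 char='u'
After 9 (j): row=1 col=1 char='i'
After 10 (h): row=1 col=0 char='f'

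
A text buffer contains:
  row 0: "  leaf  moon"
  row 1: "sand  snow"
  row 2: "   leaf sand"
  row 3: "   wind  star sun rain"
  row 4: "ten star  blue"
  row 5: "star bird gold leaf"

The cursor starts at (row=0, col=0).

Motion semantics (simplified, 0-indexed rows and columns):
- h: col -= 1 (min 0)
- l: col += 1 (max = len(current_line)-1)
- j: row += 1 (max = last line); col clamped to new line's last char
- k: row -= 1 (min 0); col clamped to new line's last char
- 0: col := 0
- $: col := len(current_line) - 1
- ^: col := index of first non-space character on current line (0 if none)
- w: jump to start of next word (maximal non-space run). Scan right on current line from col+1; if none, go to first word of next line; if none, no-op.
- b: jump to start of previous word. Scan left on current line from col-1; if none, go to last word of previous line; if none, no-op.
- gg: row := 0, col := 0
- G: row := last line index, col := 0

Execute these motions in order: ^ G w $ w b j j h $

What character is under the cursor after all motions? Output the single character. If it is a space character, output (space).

Answer: f

Derivation:
After 1 (^): row=0 col=2 char='l'
After 2 (G): row=5 col=0 char='s'
After 3 (w): row=5 col=5 char='b'
After 4 ($): row=5 col=18 char='f'
After 5 (w): row=5 col=18 char='f'
After 6 (b): row=5 col=15 char='l'
After 7 (j): row=5 col=15 char='l'
After 8 (j): row=5 col=15 char='l'
After 9 (h): row=5 col=14 char='_'
After 10 ($): row=5 col=18 char='f'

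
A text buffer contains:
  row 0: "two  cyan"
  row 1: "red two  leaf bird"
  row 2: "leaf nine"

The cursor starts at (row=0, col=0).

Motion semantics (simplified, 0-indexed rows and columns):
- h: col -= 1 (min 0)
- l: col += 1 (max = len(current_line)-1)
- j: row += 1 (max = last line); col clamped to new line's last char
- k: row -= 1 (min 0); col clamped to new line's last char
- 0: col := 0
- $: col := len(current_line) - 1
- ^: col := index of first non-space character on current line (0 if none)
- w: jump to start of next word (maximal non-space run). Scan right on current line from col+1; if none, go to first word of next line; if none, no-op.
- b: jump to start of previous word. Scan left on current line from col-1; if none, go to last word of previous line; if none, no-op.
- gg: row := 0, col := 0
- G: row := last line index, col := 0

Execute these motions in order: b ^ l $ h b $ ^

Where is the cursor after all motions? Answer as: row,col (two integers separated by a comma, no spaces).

After 1 (b): row=0 col=0 char='t'
After 2 (^): row=0 col=0 char='t'
After 3 (l): row=0 col=1 char='w'
After 4 ($): row=0 col=8 char='n'
After 5 (h): row=0 col=7 char='a'
After 6 (b): row=0 col=5 char='c'
After 7 ($): row=0 col=8 char='n'
After 8 (^): row=0 col=0 char='t'

Answer: 0,0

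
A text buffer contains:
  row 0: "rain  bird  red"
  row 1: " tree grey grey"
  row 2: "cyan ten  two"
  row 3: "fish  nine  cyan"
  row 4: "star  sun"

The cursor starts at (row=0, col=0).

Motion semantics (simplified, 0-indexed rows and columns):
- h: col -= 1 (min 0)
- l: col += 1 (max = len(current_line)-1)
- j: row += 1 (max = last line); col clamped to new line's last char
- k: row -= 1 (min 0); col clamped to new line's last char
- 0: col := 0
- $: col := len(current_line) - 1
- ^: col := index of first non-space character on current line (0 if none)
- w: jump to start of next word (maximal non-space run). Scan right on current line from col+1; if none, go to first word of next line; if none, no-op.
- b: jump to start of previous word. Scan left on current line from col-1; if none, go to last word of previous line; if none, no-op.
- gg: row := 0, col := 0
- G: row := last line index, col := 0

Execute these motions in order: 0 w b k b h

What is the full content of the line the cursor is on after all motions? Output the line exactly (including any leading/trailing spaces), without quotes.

After 1 (0): row=0 col=0 char='r'
After 2 (w): row=0 col=6 char='b'
After 3 (b): row=0 col=0 char='r'
After 4 (k): row=0 col=0 char='r'
After 5 (b): row=0 col=0 char='r'
After 6 (h): row=0 col=0 char='r'

Answer: rain  bird  red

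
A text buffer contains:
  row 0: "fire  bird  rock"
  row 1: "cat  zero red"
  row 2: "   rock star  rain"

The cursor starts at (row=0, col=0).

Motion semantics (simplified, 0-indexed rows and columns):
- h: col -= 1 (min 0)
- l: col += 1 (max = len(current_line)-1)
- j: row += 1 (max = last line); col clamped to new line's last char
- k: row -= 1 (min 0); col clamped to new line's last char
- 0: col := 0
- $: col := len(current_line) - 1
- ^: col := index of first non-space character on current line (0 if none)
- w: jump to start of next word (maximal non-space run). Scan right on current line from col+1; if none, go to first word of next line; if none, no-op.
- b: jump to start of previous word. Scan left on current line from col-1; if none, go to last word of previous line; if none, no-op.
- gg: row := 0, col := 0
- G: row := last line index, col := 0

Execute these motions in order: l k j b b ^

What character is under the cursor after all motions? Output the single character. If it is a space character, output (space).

After 1 (l): row=0 col=1 char='i'
After 2 (k): row=0 col=1 char='i'
After 3 (j): row=1 col=1 char='a'
After 4 (b): row=1 col=0 char='c'
After 5 (b): row=0 col=12 char='r'
After 6 (^): row=0 col=0 char='f'

Answer: f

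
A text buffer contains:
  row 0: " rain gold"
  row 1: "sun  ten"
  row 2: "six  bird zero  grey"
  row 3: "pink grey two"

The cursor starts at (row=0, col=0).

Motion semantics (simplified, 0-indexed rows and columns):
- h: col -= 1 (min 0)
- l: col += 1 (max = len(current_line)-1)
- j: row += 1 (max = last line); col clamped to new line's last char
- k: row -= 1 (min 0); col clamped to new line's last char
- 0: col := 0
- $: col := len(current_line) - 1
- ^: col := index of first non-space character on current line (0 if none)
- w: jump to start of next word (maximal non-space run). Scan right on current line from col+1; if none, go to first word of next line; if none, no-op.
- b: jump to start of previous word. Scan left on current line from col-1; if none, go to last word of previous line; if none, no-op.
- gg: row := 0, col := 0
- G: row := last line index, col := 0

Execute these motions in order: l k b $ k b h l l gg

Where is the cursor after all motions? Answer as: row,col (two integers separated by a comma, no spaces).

Answer: 0,0

Derivation:
After 1 (l): row=0 col=1 char='r'
After 2 (k): row=0 col=1 char='r'
After 3 (b): row=0 col=1 char='r'
After 4 ($): row=0 col=9 char='d'
After 5 (k): row=0 col=9 char='d'
After 6 (b): row=0 col=6 char='g'
After 7 (h): row=0 col=5 char='_'
After 8 (l): row=0 col=6 char='g'
After 9 (l): row=0 col=7 char='o'
After 10 (gg): row=0 col=0 char='_'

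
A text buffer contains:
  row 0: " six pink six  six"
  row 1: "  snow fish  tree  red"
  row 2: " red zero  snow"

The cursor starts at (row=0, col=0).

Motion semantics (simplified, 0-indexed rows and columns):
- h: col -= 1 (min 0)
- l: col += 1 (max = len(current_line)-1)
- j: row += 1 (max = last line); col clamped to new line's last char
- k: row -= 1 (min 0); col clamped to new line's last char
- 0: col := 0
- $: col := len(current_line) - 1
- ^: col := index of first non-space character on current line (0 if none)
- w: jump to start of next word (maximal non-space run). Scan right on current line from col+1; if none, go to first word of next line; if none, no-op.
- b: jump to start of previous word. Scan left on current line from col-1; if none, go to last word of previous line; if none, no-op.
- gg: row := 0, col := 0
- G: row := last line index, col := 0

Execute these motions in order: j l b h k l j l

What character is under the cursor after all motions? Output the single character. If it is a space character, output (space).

After 1 (j): row=1 col=0 char='_'
After 2 (l): row=1 col=1 char='_'
After 3 (b): row=0 col=15 char='s'
After 4 (h): row=0 col=14 char='_'
After 5 (k): row=0 col=14 char='_'
After 6 (l): row=0 col=15 char='s'
After 7 (j): row=1 col=15 char='e'
After 8 (l): row=1 col=16 char='e'

Answer: e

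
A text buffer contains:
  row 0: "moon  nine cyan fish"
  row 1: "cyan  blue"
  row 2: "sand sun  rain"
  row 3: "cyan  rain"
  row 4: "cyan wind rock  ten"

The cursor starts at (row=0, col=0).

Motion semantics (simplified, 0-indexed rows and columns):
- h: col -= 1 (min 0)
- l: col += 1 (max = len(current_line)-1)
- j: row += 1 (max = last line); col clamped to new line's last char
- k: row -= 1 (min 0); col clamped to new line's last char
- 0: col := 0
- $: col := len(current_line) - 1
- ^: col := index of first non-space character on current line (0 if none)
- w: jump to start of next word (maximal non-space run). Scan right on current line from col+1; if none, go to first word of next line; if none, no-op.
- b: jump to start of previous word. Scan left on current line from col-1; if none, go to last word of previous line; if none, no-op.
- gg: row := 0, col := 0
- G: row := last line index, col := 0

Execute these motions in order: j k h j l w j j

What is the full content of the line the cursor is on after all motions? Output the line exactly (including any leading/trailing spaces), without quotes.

Answer: cyan  rain

Derivation:
After 1 (j): row=1 col=0 char='c'
After 2 (k): row=0 col=0 char='m'
After 3 (h): row=0 col=0 char='m'
After 4 (j): row=1 col=0 char='c'
After 5 (l): row=1 col=1 char='y'
After 6 (w): row=1 col=6 char='b'
After 7 (j): row=2 col=6 char='u'
After 8 (j): row=3 col=6 char='r'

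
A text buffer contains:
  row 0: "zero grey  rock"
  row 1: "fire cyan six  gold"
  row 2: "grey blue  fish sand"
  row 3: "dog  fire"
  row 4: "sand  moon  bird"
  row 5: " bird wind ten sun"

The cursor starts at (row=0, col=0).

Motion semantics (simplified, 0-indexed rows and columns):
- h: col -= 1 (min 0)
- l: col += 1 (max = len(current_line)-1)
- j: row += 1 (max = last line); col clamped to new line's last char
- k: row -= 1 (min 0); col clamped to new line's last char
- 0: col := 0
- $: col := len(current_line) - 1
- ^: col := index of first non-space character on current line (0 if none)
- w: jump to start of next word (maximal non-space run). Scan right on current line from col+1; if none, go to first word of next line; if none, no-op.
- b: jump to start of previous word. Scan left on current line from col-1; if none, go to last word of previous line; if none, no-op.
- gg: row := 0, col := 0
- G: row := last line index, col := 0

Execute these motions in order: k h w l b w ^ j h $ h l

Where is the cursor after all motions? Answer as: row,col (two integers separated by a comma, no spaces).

After 1 (k): row=0 col=0 char='z'
After 2 (h): row=0 col=0 char='z'
After 3 (w): row=0 col=5 char='g'
After 4 (l): row=0 col=6 char='r'
After 5 (b): row=0 col=5 char='g'
After 6 (w): row=0 col=11 char='r'
After 7 (^): row=0 col=0 char='z'
After 8 (j): row=1 col=0 char='f'
After 9 (h): row=1 col=0 char='f'
After 10 ($): row=1 col=18 char='d'
After 11 (h): row=1 col=17 char='l'
After 12 (l): row=1 col=18 char='d'

Answer: 1,18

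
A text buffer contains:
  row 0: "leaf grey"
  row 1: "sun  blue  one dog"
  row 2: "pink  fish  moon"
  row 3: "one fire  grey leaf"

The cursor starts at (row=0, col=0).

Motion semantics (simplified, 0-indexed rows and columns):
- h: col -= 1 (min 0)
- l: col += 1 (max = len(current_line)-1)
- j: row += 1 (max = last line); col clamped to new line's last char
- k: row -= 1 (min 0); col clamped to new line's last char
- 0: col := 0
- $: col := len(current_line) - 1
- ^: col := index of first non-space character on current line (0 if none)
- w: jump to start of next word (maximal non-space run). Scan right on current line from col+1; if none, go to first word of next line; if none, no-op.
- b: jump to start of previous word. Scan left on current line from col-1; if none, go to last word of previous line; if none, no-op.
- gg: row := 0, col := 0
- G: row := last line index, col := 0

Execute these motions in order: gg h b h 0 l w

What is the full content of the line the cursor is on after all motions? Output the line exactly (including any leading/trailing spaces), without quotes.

Answer: leaf grey

Derivation:
After 1 (gg): row=0 col=0 char='l'
After 2 (h): row=0 col=0 char='l'
After 3 (b): row=0 col=0 char='l'
After 4 (h): row=0 col=0 char='l'
After 5 (0): row=0 col=0 char='l'
After 6 (l): row=0 col=1 char='e'
After 7 (w): row=0 col=5 char='g'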